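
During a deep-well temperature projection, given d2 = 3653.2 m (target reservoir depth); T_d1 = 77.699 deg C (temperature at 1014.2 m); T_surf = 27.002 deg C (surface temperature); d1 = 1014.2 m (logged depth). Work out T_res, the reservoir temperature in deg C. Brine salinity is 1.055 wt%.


Step 1: grad = (T_d1 - T_surf)/d1 * 1000 = (77.699 - 27.002)/1014.2 * 1000 = 49.98718 deg C/km
Step 2: T_res = T_surf + grad*d2/1000 = 27.002 + 49.98718*3653.2/1000 = 209.62 deg C
T_res = 209.62 deg C


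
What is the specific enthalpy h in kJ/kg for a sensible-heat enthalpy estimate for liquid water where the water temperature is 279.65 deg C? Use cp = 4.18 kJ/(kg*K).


h = cp * T
h = 4.18 * 279.65
h = 1168.9 kJ/kg


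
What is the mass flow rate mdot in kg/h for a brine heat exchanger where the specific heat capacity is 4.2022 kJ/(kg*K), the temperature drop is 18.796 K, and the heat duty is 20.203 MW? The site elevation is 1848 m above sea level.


mdot = Q * 1000 / (cp * dT)
mdot = 20.203 * 1000 / (4.2022 * 18.796)
mdot = 255.7842 kg/s
Convert: 255.7842 kg/s * 3600.0 = 9.2082e+05 kg/h
mdot = 9.2082e+05 kg/h


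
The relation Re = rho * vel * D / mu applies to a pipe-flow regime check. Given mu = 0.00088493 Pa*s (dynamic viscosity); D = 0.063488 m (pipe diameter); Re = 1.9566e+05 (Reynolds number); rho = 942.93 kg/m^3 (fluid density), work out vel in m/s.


vel = Re * mu / (rho * D)
vel = 1.9566e+05 * 0.00088493 / (942.93 * 0.063488)
vel = 2.8923 m/s


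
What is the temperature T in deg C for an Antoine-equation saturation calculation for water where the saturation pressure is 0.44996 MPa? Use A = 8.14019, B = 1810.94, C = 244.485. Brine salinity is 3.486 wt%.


T = B / (A - log10(P_sat * 760 / 0.101325)) - C
T = 1810.94 / (8.14019 - log10(0.44996 * 760 / 0.101325)) - 244.485
T = 148.18 deg C


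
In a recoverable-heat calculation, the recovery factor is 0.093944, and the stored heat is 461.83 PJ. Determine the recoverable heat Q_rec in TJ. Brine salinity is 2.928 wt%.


Q_rec = Q_s * RF
Q_rec = 461.83 * 0.093944
Q_rec = 43.38616 PJ
Convert: 43.38616 PJ * 1000.0 = 43386 TJ
Q_rec = 43386 TJ


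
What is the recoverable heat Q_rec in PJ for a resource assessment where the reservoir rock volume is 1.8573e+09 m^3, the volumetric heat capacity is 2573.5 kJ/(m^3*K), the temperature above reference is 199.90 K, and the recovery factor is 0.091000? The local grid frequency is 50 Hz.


Step 1: Q_s = Vr*rhoc*dT/1e12 = 1.8573e+09*2573.5*199.9/1e12 = 955.4743 PJ
Step 2: Q_rec = Q_s * RF = 955.4743 * 0.091 = 86.948 PJ
Q_rec = 86.948 PJ


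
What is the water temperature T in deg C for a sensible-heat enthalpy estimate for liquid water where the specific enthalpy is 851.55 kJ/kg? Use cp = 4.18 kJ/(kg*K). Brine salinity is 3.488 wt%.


T = h / cp
T = 851.55 / 4.18
T = 203.72 deg C


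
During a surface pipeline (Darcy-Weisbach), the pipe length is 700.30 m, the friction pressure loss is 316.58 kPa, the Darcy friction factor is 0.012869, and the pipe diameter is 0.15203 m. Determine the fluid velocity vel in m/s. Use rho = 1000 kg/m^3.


vel = sqrt(dP*1000*2*D / (f*L*rho))
vel = sqrt(316.58*1000*2*0.15203 / (0.012869*700.30*1000))
vel = 3.2682 m/s


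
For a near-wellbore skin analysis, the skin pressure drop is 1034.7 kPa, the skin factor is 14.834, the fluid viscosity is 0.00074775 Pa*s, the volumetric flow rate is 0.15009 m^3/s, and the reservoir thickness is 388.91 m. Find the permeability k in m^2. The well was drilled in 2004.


k = S*q*mu / (2*pi*dP_s*1000*hr)
k = 14.834*0.15009*0.00074775 / (2*pi*1034.7*1000*388.91)
k = 6.5845e-13 m^2


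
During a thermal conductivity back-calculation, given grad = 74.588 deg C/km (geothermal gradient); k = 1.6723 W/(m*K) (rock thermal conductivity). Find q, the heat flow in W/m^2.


q = k * grad / 1000
q = 1.6723 * 74.588 / 1000
q = 0.12473 W/m^2


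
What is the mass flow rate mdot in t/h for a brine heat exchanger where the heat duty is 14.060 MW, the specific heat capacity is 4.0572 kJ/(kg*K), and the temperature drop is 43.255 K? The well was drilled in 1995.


mdot = Q * 1000 / (cp * dT)
mdot = 14.060 * 1000 / (4.0572 * 43.255)
mdot = 80.11661 kg/s
Convert: 80.11661 kg/s * 3.6 = 288.42 t/h
mdot = 288.42 t/h


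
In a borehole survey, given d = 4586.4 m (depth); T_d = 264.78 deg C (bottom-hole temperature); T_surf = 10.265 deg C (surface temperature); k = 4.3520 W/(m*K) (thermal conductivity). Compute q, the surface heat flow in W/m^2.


Step 1: grad = (T_d - T_surf)/d * 1000 = (264.78 - 10.265)/4586.4 * 1000 = 55.49342 deg C/km
Step 2: q = k * grad / 1000 = 4.352 * 55.49342 / 1000 = 0.24151 W/m^2
q = 0.24151 W/m^2


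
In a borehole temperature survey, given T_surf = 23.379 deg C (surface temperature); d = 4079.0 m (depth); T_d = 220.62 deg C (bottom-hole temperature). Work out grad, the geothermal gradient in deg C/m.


grad = (T_d - T_surf) / d * 1000
grad = (220.62 - 23.379) / 4079.0 * 1000
grad = 48.35523 deg C/km
Convert: 48.35523 deg C/km * 0.001 = 0.048355 deg C/m
grad = 0.048355 deg C/m


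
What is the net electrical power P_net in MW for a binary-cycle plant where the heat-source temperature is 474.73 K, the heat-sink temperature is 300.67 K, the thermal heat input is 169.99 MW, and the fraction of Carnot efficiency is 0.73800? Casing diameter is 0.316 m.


Step 1: eta = (1 - Tc/Th)*f = (1 - 300.67/474.73)*0.738 = 0.2705881
Step 2: P_net = eta * Q_in = 0.2705881 * 169.99 = 45.997 MW
P_net = 45.997 MW


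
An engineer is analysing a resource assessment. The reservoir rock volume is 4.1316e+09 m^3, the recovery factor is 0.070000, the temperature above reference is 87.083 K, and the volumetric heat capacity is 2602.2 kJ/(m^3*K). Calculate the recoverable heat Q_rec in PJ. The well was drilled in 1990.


Step 1: Q_s = Vr*rhoc*dT/1e12 = 4.1316e+09*2602.2*87.083/1e12 = 936.2511 PJ
Step 2: Q_rec = Q_s * RF = 936.2511 * 0.07 = 65.538 PJ
Q_rec = 65.538 PJ


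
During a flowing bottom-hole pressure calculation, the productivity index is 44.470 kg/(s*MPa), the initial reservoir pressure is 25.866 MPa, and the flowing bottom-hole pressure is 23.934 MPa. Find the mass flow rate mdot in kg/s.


mdot = (P_i - P_wf) * PI
mdot = (25.866 - 23.934) * 44.470
mdot = 85.916 kg/s


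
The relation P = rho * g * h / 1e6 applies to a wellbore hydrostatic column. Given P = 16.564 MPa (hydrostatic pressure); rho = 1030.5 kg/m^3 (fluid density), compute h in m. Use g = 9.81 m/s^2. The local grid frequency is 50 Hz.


h = P * 1e6 / (g * rho)
h = 16.564 * 1e6 / (9.81 * 1030.5)
h = 1638.5 m


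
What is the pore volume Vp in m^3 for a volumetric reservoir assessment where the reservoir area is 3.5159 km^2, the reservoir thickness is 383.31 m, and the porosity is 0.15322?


Vp = A * 1e6 * hr * phi
Vp = 3.5159 * 1e6 * 383.31 * 0.15322
Vp = 2.0649e+08 m^3


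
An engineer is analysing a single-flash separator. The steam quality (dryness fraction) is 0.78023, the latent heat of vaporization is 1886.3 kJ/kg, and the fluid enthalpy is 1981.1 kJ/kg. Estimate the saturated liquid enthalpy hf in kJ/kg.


hf = h - x * hfg
hf = 1981.1 - 0.78023 * 1886.3
hf = 509.35 kJ/kg


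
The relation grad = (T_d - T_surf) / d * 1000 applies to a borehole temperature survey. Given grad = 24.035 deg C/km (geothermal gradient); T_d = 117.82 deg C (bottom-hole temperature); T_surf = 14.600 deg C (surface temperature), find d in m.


d = (T_d - T_surf) / grad * 1000
d = (117.82 - 14.600) / 24.035 * 1000
d = 4294.6 m


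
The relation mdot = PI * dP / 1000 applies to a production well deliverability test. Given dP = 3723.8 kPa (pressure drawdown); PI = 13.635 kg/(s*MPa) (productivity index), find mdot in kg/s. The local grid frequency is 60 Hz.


mdot = PI * dP / 1000
mdot = 13.635 * 3723.8 / 1000
mdot = 50.774 kg/s


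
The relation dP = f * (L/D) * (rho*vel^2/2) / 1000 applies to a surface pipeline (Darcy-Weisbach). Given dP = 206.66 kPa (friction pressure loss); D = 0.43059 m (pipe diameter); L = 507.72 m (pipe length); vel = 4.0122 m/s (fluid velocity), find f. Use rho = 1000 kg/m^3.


f = dP*1000 / ((L/D)*(rho*vel^2/2))
f = 206.66*1000 / ((507.72/0.43059)*(1000*4.0122^2/2))
f = 0.021775


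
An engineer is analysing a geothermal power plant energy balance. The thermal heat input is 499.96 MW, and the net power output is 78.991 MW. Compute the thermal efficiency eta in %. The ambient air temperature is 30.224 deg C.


eta = W_net / Q_in * 100
eta = 78.991 / 499.96 * 100
eta = 15.799 %


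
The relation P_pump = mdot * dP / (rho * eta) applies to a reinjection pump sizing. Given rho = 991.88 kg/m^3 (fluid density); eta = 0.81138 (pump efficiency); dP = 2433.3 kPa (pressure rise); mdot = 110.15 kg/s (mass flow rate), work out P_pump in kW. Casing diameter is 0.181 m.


P_pump = mdot * dP / (rho * eta)
P_pump = 110.15 * 2433.3 / (991.88 * 0.81138)
P_pump = 333.04 kW


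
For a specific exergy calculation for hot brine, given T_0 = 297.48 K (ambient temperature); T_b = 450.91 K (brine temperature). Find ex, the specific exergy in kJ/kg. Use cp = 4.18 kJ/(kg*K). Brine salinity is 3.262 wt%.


ex = cp * ((T_b - T_0) - T_0 * ln(T_b/T_0))
ex = 4.18 * ((450.91 - 297.48) - 297.48 * ln(450.91/297.48))
ex = 124.15 kJ/kg


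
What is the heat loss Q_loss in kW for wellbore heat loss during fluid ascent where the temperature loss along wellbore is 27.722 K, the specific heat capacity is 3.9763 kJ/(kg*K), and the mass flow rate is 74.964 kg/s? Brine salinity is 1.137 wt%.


Q_loss = mdot * cp * dT
Q_loss = 74.964 * 3.9763 * 27.722
Q_loss = 8263.4 kW


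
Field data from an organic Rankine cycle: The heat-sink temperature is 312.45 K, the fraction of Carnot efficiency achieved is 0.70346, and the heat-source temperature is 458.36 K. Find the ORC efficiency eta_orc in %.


eta_orc = (1 - Tc/Th) * f * 100
eta_orc = (1 - 312.45/458.36) * 0.70346 * 100
eta_orc = 22.393 %


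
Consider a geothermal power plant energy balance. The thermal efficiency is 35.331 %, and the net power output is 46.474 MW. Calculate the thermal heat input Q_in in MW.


Q_in = W_net / (eta / 100)
Q_in = 46.474 / (35.331 / 100)
Q_in = 131.54 MW


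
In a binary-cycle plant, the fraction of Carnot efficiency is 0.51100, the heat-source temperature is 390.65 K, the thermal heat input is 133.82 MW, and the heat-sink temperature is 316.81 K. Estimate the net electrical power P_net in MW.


Step 1: eta = (1 - Tc/Th)*f = (1 - 316.81/390.65)*0.511 = 0.09658835
Step 2: P_net = eta * Q_in = 0.09658835 * 133.82 = 12.925 MW
P_net = 12.925 MW


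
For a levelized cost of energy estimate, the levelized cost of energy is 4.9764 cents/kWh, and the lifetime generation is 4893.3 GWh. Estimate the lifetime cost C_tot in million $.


C_tot = LCOE / 100 * E_tot
C_tot = 4.9764 / 100 * 4893.3
C_tot = 243.51 million $


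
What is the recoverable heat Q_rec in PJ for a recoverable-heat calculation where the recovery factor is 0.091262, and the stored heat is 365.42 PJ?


Q_rec = Q_s * RF
Q_rec = 365.42 * 0.091262
Q_rec = 33.349 PJ


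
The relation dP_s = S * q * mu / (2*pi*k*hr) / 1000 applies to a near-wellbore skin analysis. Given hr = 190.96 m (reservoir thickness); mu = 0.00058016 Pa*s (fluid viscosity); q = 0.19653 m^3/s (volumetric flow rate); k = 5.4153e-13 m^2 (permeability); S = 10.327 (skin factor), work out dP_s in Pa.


dP_s = S * q * mu / (2*pi*k*hr) / 1000
dP_s = 10.327 * 0.19653 * 0.00058016 / (2*pi*5.4153e-13*190.96) / 1000
dP_s = 1812.200 kPa
Convert: 1812.200 kPa * 1000.0 = 1.8122e+06 Pa
dP_s = 1.8122e+06 Pa


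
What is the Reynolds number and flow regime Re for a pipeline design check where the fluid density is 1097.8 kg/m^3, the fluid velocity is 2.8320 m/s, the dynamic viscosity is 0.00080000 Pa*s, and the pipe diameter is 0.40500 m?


Step 1: Re = rho*vel*D/mu = 1097.8*2.832*0.405/0.0008 = 1.5739e+06
Step 2: Re = 1.5739e+06 > 4000, so flow is turbulent.
Re = 1.5739e+06 (turbulent)


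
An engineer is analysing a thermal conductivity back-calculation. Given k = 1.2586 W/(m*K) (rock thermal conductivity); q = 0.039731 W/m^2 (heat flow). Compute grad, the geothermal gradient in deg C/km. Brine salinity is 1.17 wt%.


grad = q / k * 1000
grad = 0.039731 / 1.2586 * 1000
grad = 31.568 deg C/km


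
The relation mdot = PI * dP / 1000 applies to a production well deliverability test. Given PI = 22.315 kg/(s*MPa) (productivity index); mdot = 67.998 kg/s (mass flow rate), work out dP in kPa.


dP = mdot * 1000 / PI
dP = 67.998 * 1000 / 22.315
dP = 3047.2 kPa


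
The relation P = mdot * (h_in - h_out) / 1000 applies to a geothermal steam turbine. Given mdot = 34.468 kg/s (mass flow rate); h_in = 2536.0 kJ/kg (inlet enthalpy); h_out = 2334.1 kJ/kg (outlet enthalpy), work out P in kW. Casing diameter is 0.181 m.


P = mdot * (h_in - h_out) / 1000
P = 34.468 * (2536.0 - 2334.1) / 1000
P = 6.959089 MW
Convert: 6.959089 MW * 1000.0 = 6959.1 kW
P = 6959.1 kW


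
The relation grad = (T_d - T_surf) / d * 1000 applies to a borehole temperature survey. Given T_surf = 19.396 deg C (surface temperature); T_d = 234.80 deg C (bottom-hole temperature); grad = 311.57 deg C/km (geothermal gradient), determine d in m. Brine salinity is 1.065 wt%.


d = (T_d - T_surf) / grad * 1000
d = (234.80 - 19.396) / 311.57 * 1000
d = 691.35 m


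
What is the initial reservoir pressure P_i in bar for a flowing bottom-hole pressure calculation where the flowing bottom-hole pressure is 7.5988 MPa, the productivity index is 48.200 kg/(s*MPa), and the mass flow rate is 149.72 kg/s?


P_i = P_wf + mdot / PI
P_i = 7.5988 + 149.72 / 48.200
P_i = 10.70502 MPa
Convert: 10.70502 MPa * 10.0 = 107.05 bar
P_i = 107.05 bar


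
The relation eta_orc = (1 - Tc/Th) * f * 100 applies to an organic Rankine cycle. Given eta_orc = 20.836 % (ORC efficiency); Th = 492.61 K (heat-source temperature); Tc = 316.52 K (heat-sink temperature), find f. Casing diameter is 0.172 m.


f = (eta_orc/100) / (1 - Tc/Th)
f = (20.836/100) / (1 - 316.52/492.61)
f = 0.58288


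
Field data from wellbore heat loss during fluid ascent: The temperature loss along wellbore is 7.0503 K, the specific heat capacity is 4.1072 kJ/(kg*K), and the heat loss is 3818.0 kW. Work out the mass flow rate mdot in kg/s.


mdot = Q_loss / (cp * dT)
mdot = 3818.0 / (4.1072 * 7.0503)
mdot = 131.85 kg/s


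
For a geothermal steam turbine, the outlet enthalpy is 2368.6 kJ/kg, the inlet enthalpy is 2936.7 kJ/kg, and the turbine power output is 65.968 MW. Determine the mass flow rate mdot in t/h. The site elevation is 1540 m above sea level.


mdot = P * 1000 / (h_in - h_out)
mdot = 65.968 * 1000 / (2936.7 - 2368.6)
mdot = 116.1204 kg/s
Convert: 116.1204 kg/s * 3.6 = 418.03 t/h
mdot = 418.03 t/h


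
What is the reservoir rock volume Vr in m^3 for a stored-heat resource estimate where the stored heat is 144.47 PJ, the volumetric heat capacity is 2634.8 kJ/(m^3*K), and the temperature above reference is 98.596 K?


Vr = Q_s * 1e12 / (rhoc * dT)
Vr = 144.47 * 1e12 / (2634.8 * 98.596)
Vr = 5.5612e+08 m^3


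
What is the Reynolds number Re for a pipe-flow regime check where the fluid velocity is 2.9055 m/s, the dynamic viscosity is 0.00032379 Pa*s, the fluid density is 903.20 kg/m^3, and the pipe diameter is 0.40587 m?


Re = rho * vel * D / mu
Re = 903.20 * 2.9055 * 0.40587 / 0.00032379
Re = 3.2895e+06


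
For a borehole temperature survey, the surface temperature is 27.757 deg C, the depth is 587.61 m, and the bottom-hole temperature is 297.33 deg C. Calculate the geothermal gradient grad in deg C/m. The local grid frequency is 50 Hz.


grad = (T_d - T_surf) / d * 1000
grad = (297.33 - 27.757) / 587.61 * 1000
grad = 458.7618 deg C/km
Convert: 458.7618 deg C/km * 0.001 = 0.45876 deg C/m
grad = 0.45876 deg C/m


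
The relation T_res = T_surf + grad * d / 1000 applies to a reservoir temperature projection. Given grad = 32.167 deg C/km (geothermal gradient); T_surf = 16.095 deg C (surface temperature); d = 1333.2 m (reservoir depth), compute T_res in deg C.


T_res = T_surf + grad * d / 1000
T_res = 16.095 + 32.167 * 1333.2 / 1000
T_res = 58.980 deg C


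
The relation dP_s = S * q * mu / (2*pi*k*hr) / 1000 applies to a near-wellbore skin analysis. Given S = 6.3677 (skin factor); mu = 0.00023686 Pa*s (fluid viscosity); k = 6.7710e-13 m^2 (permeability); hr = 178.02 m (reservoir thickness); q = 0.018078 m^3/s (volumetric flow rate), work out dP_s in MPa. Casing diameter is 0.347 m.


dP_s = S * q * mu / (2*pi*k*hr) / 1000
dP_s = 6.3677 * 0.018078 * 0.00023686 / (2*pi*6.7710e-13*178.02) / 1000
dP_s = 36.00172 kPa
Convert: 36.00172 kPa * 0.001 = 0.036002 MPa
dP_s = 0.036002 MPa


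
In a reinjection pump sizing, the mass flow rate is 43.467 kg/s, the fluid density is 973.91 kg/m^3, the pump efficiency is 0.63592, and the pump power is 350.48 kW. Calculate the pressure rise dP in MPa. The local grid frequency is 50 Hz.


dP = P_pump * rho * eta / mdot
dP = 350.48 * 973.91 * 0.63592 / 43.467
dP = 4993.728 kPa
Convert: 4993.728 kPa * 0.001 = 4.9937 MPa
dP = 4.9937 MPa


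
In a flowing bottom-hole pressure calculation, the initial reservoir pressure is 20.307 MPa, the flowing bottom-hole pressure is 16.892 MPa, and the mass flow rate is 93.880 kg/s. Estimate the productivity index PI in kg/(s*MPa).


PI = mdot / (P_i - P_wf)
PI = 93.880 / (20.307 - 16.892)
PI = 27.490 kg/(s*MPa)


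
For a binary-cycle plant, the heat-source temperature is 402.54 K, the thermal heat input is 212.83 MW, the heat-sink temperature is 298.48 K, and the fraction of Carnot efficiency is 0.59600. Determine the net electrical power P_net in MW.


Step 1: eta = (1 - Tc/Th)*f = (1 - 298.48/402.54)*0.596 = 0.1540710
Step 2: P_net = eta * Q_in = 0.1540710 * 212.83 = 32.791 MW
P_net = 32.791 MW


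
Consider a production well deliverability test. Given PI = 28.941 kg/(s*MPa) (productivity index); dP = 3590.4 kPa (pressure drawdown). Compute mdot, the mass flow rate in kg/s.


mdot = PI * dP / 1000
mdot = 28.941 * 3590.4 / 1000
mdot = 103.91 kg/s


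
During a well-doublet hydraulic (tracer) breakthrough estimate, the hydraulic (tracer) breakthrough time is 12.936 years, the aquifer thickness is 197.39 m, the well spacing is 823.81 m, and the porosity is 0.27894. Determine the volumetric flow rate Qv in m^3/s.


Qv = pi*hr*phi*L^2 / (3*t_bt*365.25*86400)
Qv = pi*197.39*0.27894*823.81^2 / (3*12.936*365.25*86400)
Qv = 0.095855 m^3/s


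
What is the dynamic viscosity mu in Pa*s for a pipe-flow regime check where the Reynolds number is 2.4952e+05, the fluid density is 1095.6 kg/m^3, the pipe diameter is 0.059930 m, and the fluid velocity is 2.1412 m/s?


mu = rho * vel * D / Re
mu = 1095.6 * 2.1412 * 0.059930 / 2.4952e+05
mu = 0.00056344 Pa*s


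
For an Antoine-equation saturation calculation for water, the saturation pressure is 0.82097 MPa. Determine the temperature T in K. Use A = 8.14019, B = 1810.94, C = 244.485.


T = B / (A - log10(P_sat * 760 / 0.101325)) - C
T = 1810.94 / (8.14019 - log10(0.82097 * 760 / 0.101325)) - 244.485
T = 171.7498 deg C
Convert to K: 171.7498 + 273.15 = 444.90 K
T = 444.90 K


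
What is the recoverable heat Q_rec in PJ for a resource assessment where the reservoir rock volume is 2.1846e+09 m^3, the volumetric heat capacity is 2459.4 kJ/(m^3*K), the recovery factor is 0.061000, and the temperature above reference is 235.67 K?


Step 1: Q_s = Vr*rhoc*dT/1e12 = 2.1846e+09*2459.4*235.67/1e12 = 1266.209 PJ
Step 2: Q_rec = Q_s * RF = 1266.209 * 0.061 = 77.239 PJ
Q_rec = 77.239 PJ


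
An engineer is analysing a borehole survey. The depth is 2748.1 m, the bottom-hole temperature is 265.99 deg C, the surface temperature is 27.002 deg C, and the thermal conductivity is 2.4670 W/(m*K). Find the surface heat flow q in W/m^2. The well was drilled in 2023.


Step 1: grad = (T_d - T_surf)/d * 1000 = (265.99 - 27.002)/2748.1 * 1000 = 86.96481 deg C/km
Step 2: q = k * grad / 1000 = 2.467 * 86.96481 / 1000 = 0.21454 W/m^2
q = 0.21454 W/m^2


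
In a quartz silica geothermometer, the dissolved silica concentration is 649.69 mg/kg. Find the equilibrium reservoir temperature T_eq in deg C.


T_eq = 1309 / (5.19 - log10(SiO2)) - 273.15
T_eq = 1309 / (5.19 - log10(649.69)) - 273.15
T_eq = 277.48 deg C


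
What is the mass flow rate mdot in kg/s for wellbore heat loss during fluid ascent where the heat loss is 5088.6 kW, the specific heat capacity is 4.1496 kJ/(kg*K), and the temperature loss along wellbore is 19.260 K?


mdot = Q_loss / (cp * dT)
mdot = 5088.6 / (4.1496 * 19.260)
mdot = 63.670 kg/s


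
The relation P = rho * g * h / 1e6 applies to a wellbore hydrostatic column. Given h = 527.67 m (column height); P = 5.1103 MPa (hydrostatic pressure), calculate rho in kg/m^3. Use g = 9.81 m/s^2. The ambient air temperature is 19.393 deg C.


rho = P * 1e6 / (g * h)
rho = 5.1103 * 1e6 / (9.81 * 527.67)
rho = 987.22 kg/m^3


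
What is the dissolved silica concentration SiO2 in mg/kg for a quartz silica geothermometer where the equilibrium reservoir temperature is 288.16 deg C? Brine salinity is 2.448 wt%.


SiO2 = 10^(5.19 - 1309/(T_eq + 273.15))
SiO2 = 10^(5.19 - 1309/(288.16 + 273.15))
SiO2 = 721.03 mg/kg


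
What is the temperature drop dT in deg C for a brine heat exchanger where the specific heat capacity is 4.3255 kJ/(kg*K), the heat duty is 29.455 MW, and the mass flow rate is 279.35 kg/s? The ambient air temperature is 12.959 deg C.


dT = Q * 1000 / (mdot * cp)
dT = 29.455 * 1000 / (279.35 * 4.3255)
dT = 24.37665 K
Convert (temperature difference, 1 K = 1 deg C): 24.37665 K = 24.37665 deg C
dT = 24.377 deg C


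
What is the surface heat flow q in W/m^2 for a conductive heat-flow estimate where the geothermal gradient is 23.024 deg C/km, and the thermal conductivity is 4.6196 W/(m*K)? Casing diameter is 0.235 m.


q = k * grad / 1000
q = 4.6196 * 23.024 / 1000
q = 0.10636 W/m^2


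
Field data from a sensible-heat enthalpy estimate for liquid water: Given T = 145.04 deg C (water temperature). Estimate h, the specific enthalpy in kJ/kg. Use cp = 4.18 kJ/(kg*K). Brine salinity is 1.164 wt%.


h = cp * T
h = 4.18 * 145.04
h = 606.27 kJ/kg


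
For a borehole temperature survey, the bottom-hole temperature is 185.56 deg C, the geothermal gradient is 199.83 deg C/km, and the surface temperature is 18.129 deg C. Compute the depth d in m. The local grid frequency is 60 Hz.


d = (T_d - T_surf) / grad * 1000
d = (185.56 - 18.129) / 199.83 * 1000
d = 837.87 m


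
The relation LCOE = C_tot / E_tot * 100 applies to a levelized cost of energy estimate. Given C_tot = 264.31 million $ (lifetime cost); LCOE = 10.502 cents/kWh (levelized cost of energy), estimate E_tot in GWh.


E_tot = C_tot / LCOE * 100
E_tot = 264.31 / 10.502 * 100
E_tot = 2516.8 GWh


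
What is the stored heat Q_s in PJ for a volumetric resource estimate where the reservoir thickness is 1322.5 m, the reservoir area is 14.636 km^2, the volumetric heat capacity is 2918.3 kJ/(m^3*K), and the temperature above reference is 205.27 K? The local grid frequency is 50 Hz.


Step 1: Vr = A*1e6*hr = 14.636*1e6*1322.5 = 1.935611e+10 m^3
Step 2: Q_s = Vr*rhoc*dT/1e12 = 1.935611e+10*2918.3*205.27/1e12 = 11595 PJ
Q_s = 11595 PJ


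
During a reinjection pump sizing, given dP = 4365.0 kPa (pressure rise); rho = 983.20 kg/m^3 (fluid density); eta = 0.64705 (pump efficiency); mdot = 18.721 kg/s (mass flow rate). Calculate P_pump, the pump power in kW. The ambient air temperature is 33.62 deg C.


P_pump = mdot * dP / (rho * eta)
P_pump = 18.721 * 4365.0 / (983.20 * 0.64705)
P_pump = 128.45 kW


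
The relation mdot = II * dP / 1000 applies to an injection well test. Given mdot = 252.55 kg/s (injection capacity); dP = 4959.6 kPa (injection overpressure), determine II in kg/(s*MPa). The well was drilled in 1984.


II = mdot * 1000 / dP
II = 252.55 * 1000 / 4959.6
II = 50.921 kg/(s*MPa)


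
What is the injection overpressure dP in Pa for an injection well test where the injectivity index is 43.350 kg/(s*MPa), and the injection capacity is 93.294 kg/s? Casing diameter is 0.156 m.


dP = mdot * 1000 / II
dP = 93.294 * 1000 / 43.350
dP = 2152.111 kPa
Convert: 2152.111 kPa * 1000.0 = 2.1521e+06 Pa
dP = 2.1521e+06 Pa


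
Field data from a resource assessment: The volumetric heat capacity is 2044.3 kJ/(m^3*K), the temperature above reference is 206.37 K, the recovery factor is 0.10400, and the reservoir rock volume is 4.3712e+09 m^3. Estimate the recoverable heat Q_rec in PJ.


Step 1: Q_s = Vr*rhoc*dT/1e12 = 4.3712e+09*2044.3*206.37/1e12 = 1844.131 PJ
Step 2: Q_rec = Q_s * RF = 1844.131 * 0.104 = 191.79 PJ
Q_rec = 191.79 PJ


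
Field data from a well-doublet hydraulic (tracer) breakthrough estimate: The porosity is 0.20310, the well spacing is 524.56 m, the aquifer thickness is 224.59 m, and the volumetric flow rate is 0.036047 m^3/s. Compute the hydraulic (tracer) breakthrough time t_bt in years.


t_bt = pi * hr * phi * L^2 / (3 * Qv) / (365.25*86400)
t_bt = pi * 224.59 * 0.20310 * 524.56^2 / (3 * 0.036047) / (365.25*86400)
t_bt = 11.554 years


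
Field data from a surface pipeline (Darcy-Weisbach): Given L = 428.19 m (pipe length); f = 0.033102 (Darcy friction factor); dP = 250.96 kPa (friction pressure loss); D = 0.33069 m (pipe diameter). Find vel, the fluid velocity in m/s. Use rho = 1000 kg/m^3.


vel = sqrt(dP*1000*2*D / (f*L*rho))
vel = sqrt(250.96*1000*2*0.33069 / (0.033102*428.19*1000))
vel = 3.4220 m/s


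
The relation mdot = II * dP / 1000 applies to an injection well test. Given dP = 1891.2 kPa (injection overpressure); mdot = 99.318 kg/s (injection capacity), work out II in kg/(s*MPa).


II = mdot * 1000 / dP
II = 99.318 * 1000 / 1891.2
II = 52.516 kg/(s*MPa)


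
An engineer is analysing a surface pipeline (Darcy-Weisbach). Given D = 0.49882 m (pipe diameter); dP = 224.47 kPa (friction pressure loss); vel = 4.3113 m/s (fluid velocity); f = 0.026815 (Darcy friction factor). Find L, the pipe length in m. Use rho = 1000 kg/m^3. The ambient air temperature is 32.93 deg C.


L = dP*1000*D / (f*rho*vel^2/2)
L = 224.47*1000*0.49882 / (0.026815*1000*4.3113^2/2)
L = 449.30 m


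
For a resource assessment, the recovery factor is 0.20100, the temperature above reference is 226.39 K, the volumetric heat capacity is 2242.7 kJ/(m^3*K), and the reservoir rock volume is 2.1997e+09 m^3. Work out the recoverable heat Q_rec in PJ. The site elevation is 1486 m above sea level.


Step 1: Q_s = Vr*rhoc*dT/1e12 = 2.1997e+09*2242.7*226.39/1e12 = 1116.842 PJ
Step 2: Q_rec = Q_s * RF = 1116.842 * 0.201 = 224.49 PJ
Q_rec = 224.49 PJ


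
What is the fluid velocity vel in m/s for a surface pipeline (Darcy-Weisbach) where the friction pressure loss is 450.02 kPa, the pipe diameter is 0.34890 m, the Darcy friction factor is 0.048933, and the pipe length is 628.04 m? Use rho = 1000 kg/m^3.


vel = sqrt(dP*1000*2*D / (f*L*rho))
vel = sqrt(450.02*1000*2*0.34890 / (0.048933*628.04*1000))
vel = 3.1966 m/s


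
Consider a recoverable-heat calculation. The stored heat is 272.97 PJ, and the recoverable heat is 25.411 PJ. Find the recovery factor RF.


RF = Q_rec / Q_s
RF = 25.411 / 272.97
RF = 0.093091


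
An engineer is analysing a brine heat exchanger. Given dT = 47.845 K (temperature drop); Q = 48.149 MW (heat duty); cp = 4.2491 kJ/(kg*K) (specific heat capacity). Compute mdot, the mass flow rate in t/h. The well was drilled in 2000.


mdot = Q * 1000 / (cp * dT)
mdot = 48.149 * 1000 / (4.2491 * 47.845)
mdot = 236.8393 kg/s
Convert: 236.8393 kg/s * 3.6 = 852.62 t/h
mdot = 852.62 t/h


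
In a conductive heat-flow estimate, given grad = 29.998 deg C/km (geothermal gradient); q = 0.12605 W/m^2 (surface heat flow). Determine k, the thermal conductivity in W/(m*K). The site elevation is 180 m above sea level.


k = q * 1000 / grad
k = 0.12605 * 1000 / 29.998
k = 4.2019 W/(m*K)


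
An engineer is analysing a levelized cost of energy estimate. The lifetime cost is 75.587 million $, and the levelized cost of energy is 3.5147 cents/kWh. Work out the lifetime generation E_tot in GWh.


E_tot = C_tot / LCOE * 100
E_tot = 75.587 / 3.5147 * 100
E_tot = 2150.6 GWh


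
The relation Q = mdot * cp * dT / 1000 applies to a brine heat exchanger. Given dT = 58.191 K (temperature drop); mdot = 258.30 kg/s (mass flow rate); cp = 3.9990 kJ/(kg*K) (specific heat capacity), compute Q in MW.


Q = mdot * cp * dT / 1000
Q = 258.30 * 3.9990 * 58.191 / 1000
Q = 60.108 MW


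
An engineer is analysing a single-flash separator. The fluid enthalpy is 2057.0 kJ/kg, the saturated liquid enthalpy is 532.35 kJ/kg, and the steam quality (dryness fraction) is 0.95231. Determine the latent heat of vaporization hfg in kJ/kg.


hfg = (h - hf) / x
hfg = (2057.0 - 532.35) / 0.95231
hfg = 1601.0 kJ/kg


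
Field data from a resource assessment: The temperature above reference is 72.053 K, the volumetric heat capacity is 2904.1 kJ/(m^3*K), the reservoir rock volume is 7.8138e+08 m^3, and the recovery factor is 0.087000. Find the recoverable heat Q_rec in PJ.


Step 1: Q_s = Vr*rhoc*dT/1e12 = 7.8138e+08*2904.1*72.053/1e12 = 163.5031 PJ
Step 2: Q_rec = Q_s * RF = 163.5031 * 0.087 = 14.225 PJ
Q_rec = 14.225 PJ


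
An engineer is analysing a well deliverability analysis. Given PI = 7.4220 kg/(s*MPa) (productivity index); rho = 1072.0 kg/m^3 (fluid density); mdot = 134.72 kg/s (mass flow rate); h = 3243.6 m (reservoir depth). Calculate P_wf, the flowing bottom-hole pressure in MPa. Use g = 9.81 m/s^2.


Step 1: P_i = rho*g*h/1e6 = 1072.0*9.81*3243.6/1e6 = 34.11074 MPa
Step 2: P_wf = P_i - mdot/PI = 34.11074 - 134.72/7.422 = 15.959 MPa
P_wf = 15.959 MPa


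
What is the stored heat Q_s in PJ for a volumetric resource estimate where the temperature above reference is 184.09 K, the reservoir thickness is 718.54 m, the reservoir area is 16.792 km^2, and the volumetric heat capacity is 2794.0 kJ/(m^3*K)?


Step 1: Vr = A*1e6*hr = 16.792*1e6*718.54 = 1.206572e+10 m^3
Step 2: Q_s = Vr*rhoc*dT/1e12 = 1.206572e+10*2794.0*184.09/1e12 = 6206.0 PJ
Q_s = 6206.0 PJ


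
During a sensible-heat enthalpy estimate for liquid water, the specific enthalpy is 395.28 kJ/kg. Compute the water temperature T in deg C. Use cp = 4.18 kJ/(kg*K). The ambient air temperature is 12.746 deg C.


T = h / cp
T = 395.28 / 4.18
T = 94.565 deg C


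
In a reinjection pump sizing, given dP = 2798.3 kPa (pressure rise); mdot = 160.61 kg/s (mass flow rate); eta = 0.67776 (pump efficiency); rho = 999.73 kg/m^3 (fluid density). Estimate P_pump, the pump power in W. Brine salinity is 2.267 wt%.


P_pump = mdot * dP / (rho * eta)
P_pump = 160.61 * 2798.3 / (999.73 * 0.67776)
P_pump = 663.2972 kW
Convert: 663.2972 kW * 1000.0 = 6.6330e+05 W
P_pump = 6.6330e+05 W


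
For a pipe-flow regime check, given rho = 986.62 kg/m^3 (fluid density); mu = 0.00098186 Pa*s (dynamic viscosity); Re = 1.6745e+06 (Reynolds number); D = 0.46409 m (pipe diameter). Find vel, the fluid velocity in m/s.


vel = Re * mu / (rho * D)
vel = 1.6745e+06 * 0.00098186 / (986.62 * 0.46409)
vel = 3.5907 m/s


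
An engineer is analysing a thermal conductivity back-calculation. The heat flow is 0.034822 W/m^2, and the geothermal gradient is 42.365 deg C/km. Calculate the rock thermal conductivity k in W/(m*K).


k = q / (grad / 1000)
k = 0.034822 / (42.365 / 1000)
k = 0.82195 W/(m*K)


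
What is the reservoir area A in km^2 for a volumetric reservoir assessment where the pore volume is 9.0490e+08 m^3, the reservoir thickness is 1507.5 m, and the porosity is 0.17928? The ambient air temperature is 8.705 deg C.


A = Vp / (1e6 * hr * phi)
A = 9.0490e+08 / (1e6 * 1507.5 * 0.17928)
A = 3.3482 km^2


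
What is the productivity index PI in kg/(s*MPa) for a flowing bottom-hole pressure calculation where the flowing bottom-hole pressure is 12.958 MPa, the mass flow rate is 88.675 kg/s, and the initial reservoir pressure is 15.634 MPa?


PI = mdot / (P_i - P_wf)
PI = 88.675 / (15.634 - 12.958)
PI = 33.137 kg/(s*MPa)


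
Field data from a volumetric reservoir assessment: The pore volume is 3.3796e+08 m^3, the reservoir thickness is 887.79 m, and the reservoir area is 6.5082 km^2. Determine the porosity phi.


phi = Vp / (A * 1e6 * hr)
phi = 3.3796e+08 / (6.5082 * 1e6 * 887.79)
phi = 0.058492


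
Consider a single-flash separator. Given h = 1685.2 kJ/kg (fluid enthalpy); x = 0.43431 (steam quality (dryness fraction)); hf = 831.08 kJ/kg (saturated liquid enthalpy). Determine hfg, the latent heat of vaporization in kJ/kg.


hfg = (h - hf) / x
hfg = (1685.2 - 831.08) / 0.43431
hfg = 1966.6 kJ/kg


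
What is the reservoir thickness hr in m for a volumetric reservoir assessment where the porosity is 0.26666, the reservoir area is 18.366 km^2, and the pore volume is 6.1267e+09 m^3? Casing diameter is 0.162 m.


hr = Vp / (A * 1e6 * phi)
hr = 6.1267e+09 / (18.366 * 1e6 * 0.26666)
hr = 1251.0 m


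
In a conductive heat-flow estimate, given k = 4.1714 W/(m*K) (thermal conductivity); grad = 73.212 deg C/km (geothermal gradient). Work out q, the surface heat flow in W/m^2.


q = k * grad / 1000
q = 4.1714 * 73.212 / 1000
q = 0.30540 W/m^2


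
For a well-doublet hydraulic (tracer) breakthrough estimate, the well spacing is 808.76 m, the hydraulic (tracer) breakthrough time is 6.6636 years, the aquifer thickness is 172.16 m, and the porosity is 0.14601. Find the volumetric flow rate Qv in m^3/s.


Qv = pi*hr*phi*L^2 / (3*t_bt*365.25*86400)
Qv = pi*172.16*0.14601*808.76^2 / (3*6.6636*365.25*86400)
Qv = 0.081879 m^3/s


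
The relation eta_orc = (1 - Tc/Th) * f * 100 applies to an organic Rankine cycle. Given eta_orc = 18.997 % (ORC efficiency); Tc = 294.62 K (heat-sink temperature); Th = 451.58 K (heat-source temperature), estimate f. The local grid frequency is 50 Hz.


f = (eta_orc/100) / (1 - Tc/Th)
f = (18.997/100) / (1 - 294.62/451.58)
f = 0.54655


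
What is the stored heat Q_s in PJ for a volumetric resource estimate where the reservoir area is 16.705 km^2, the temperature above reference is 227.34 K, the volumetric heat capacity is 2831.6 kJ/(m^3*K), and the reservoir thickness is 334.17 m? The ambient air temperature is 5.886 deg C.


Step 1: Vr = A*1e6*hr = 16.705*1e6*334.17 = 5.582310e+09 m^3
Step 2: Q_s = Vr*rhoc*dT/1e12 = 5.582310e+09*2831.6*227.34/1e12 = 3593.5 PJ
Q_s = 3593.5 PJ


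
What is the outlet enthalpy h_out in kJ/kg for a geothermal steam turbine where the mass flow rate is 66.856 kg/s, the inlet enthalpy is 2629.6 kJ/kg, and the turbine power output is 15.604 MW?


h_out = h_in - P * 1000 / mdot
h_out = 2629.6 - 15.604 * 1000 / 66.856
h_out = 2396.2 kJ/kg


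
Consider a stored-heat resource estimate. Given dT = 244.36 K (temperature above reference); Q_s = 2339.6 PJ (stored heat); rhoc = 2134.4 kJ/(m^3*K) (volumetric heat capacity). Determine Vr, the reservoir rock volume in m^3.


Vr = Q_s * 1e12 / (rhoc * dT)
Vr = 2339.6 * 1e12 / (2134.4 * 244.36)
Vr = 4.4858e+09 m^3


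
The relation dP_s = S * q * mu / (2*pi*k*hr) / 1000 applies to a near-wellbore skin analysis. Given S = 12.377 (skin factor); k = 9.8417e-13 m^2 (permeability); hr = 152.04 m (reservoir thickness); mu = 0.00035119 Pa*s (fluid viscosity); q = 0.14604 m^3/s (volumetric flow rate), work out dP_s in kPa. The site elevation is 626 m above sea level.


dP_s = S * q * mu / (2*pi*k*hr) / 1000
dP_s = 12.377 * 0.14604 * 0.00035119 / (2*pi*9.8417e-13*152.04) / 1000
dP_s = 675.18 kPa


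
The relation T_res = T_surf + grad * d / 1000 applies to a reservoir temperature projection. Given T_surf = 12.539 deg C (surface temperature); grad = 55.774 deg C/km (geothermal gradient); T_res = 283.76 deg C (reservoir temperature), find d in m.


d = (T_res - T_surf) / grad * 1000
d = (283.76 - 12.539) / 55.774 * 1000
d = 4862.9 m


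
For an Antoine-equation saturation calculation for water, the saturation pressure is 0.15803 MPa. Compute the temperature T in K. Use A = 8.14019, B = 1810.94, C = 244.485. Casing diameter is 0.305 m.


T = B / (A - log10(P_sat * 760 / 0.101325)) - C
T = 1810.94 / (8.14019 - log10(0.15803 * 760 / 0.101325)) - 244.485
T = 112.9595 deg C
Convert to K: 112.9595 + 273.15 = 386.11 K
T = 386.11 K


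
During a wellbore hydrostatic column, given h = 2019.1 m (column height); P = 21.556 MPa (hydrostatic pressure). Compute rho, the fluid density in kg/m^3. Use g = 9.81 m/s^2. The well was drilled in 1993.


rho = P * 1e6 / (g * h)
rho = 21.556 * 1e6 / (9.81 * 2019.1)
rho = 1088.3 kg/m^3


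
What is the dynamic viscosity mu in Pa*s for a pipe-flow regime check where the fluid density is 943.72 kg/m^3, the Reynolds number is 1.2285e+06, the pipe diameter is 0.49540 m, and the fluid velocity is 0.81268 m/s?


mu = rho * vel * D / Re
mu = 943.72 * 0.81268 * 0.49540 / 1.2285e+06
mu = 0.00030927 Pa*s


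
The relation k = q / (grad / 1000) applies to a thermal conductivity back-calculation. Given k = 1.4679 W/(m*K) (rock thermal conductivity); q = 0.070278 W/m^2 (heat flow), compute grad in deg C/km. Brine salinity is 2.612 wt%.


grad = q / k * 1000
grad = 0.070278 / 1.4679 * 1000
grad = 47.877 deg C/km


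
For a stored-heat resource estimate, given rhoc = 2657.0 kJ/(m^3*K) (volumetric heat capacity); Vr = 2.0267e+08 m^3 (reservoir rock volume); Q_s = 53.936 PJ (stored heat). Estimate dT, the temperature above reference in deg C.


dT = Q_s * 1e12 / (Vr * rhoc)
dT = 53.936 * 1e12 / (2.0267e+08 * 2657.0)
dT = 100.1608 K
Convert (temperature difference, 1 K = 1 deg C): 100.1608 K = 100.1608 deg C
dT = 100.16 deg C


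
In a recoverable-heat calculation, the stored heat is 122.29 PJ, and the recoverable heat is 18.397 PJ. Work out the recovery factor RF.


RF = Q_rec / Q_s
RF = 18.397 / 122.29
RF = 0.15044


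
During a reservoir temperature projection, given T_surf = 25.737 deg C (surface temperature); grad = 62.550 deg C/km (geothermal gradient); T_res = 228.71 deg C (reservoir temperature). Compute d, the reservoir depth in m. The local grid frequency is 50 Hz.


d = (T_res - T_surf) / grad * 1000
d = (228.71 - 25.737) / 62.550 * 1000
d = 3245.0 m


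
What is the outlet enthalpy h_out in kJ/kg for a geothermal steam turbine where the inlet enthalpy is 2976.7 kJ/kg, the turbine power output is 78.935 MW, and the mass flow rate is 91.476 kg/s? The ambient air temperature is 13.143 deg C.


h_out = h_in - P * 1000 / mdot
h_out = 2976.7 - 78.935 * 1000 / 91.476
h_out = 2113.8 kJ/kg


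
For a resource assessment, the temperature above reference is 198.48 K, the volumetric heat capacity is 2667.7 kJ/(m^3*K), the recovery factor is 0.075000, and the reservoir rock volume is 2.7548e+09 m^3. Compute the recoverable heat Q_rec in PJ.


Step 1: Q_s = Vr*rhoc*dT/1e12 = 2.7548e+09*2667.7*198.48/1e12 = 1458.626 PJ
Step 2: Q_rec = Q_s * RF = 1458.626 * 0.075 = 109.40 PJ
Q_rec = 109.40 PJ


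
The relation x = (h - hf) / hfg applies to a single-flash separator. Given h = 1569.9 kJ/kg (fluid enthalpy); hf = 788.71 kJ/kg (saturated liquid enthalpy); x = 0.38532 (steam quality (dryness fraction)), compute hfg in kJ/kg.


hfg = (h - hf) / x
hfg = (1569.9 - 788.71) / 0.38532
hfg = 2027.4 kJ/kg


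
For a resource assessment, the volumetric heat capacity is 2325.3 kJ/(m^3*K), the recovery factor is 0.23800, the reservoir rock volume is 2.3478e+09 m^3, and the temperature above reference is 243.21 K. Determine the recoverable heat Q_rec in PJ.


Step 1: Q_s = Vr*rhoc*dT/1e12 = 2.3478e+09*2325.3*243.21/1e12 = 1327.766 PJ
Step 2: Q_rec = Q_s * RF = 1327.766 * 0.238 = 316.01 PJ
Q_rec = 316.01 PJ


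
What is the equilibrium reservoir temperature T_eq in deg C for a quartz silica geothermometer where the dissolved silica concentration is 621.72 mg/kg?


T_eq = 1309 / (5.19 - log10(SiO2)) - 273.15
T_eq = 1309 / (5.19 - log10(621.72)) - 273.15
T_eq = 273.08 deg C
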